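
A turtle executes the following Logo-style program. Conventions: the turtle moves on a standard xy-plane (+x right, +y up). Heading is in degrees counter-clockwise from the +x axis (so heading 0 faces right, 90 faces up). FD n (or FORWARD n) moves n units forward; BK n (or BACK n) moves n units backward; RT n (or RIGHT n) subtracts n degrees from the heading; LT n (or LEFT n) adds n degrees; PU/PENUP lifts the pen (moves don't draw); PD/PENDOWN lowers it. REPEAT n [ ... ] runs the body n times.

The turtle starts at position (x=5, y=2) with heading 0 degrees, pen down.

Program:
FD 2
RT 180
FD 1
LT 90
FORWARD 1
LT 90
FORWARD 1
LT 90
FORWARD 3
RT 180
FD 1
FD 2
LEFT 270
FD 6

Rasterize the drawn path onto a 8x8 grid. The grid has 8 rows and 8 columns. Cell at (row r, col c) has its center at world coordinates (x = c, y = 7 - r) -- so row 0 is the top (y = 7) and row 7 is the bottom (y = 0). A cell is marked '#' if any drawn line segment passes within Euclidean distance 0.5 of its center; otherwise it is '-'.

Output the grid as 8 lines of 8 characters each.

Segment 0: (5,2) -> (7,2)
Segment 1: (7,2) -> (6,2)
Segment 2: (6,2) -> (6,1)
Segment 3: (6,1) -> (7,1)
Segment 4: (7,1) -> (7,4)
Segment 5: (7,4) -> (7,3)
Segment 6: (7,3) -> (7,1)
Segment 7: (7,1) -> (1,1)

Answer: --------
--------
--------
-------#
-------#
-----###
-#######
--------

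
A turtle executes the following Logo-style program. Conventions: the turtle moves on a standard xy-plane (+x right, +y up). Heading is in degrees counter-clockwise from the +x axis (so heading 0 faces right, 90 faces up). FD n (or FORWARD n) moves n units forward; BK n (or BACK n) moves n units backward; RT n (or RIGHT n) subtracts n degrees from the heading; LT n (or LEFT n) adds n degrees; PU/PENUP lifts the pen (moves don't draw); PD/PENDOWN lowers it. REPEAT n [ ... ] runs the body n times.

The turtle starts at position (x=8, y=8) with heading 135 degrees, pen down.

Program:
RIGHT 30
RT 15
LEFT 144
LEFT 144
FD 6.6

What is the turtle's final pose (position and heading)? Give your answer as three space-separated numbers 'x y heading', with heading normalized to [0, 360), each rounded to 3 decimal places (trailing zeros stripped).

Answer: 14.277 10.04 18

Derivation:
Executing turtle program step by step:
Start: pos=(8,8), heading=135, pen down
RT 30: heading 135 -> 105
RT 15: heading 105 -> 90
LT 144: heading 90 -> 234
LT 144: heading 234 -> 18
FD 6.6: (8,8) -> (14.277,10.04) [heading=18, draw]
Final: pos=(14.277,10.04), heading=18, 1 segment(s) drawn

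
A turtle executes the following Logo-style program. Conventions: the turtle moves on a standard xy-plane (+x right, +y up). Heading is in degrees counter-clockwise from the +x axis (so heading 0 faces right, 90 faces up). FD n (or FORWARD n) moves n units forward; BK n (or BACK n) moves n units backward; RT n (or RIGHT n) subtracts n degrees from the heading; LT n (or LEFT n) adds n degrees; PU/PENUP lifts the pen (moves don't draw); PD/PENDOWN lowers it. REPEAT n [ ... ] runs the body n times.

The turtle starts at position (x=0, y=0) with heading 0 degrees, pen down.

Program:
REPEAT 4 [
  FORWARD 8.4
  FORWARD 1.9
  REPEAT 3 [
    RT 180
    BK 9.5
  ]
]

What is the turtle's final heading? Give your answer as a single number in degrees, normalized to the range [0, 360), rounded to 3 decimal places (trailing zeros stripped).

Answer: 0

Derivation:
Executing turtle program step by step:
Start: pos=(0,0), heading=0, pen down
REPEAT 4 [
  -- iteration 1/4 --
  FD 8.4: (0,0) -> (8.4,0) [heading=0, draw]
  FD 1.9: (8.4,0) -> (10.3,0) [heading=0, draw]
  REPEAT 3 [
    -- iteration 1/3 --
    RT 180: heading 0 -> 180
    BK 9.5: (10.3,0) -> (19.8,0) [heading=180, draw]
    -- iteration 2/3 --
    RT 180: heading 180 -> 0
    BK 9.5: (19.8,0) -> (10.3,0) [heading=0, draw]
    -- iteration 3/3 --
    RT 180: heading 0 -> 180
    BK 9.5: (10.3,0) -> (19.8,0) [heading=180, draw]
  ]
  -- iteration 2/4 --
  FD 8.4: (19.8,0) -> (11.4,0) [heading=180, draw]
  FD 1.9: (11.4,0) -> (9.5,0) [heading=180, draw]
  REPEAT 3 [
    -- iteration 1/3 --
    RT 180: heading 180 -> 0
    BK 9.5: (9.5,0) -> (0,0) [heading=0, draw]
    -- iteration 2/3 --
    RT 180: heading 0 -> 180
    BK 9.5: (0,0) -> (9.5,0) [heading=180, draw]
    -- iteration 3/3 --
    RT 180: heading 180 -> 0
    BK 9.5: (9.5,0) -> (0,0) [heading=0, draw]
  ]
  -- iteration 3/4 --
  FD 8.4: (0,0) -> (8.4,0) [heading=0, draw]
  FD 1.9: (8.4,0) -> (10.3,0) [heading=0, draw]
  REPEAT 3 [
    -- iteration 1/3 --
    RT 180: heading 0 -> 180
    BK 9.5: (10.3,0) -> (19.8,0) [heading=180, draw]
    -- iteration 2/3 --
    RT 180: heading 180 -> 0
    BK 9.5: (19.8,0) -> (10.3,0) [heading=0, draw]
    -- iteration 3/3 --
    RT 180: heading 0 -> 180
    BK 9.5: (10.3,0) -> (19.8,0) [heading=180, draw]
  ]
  -- iteration 4/4 --
  FD 8.4: (19.8,0) -> (11.4,0) [heading=180, draw]
  FD 1.9: (11.4,0) -> (9.5,0) [heading=180, draw]
  REPEAT 3 [
    -- iteration 1/3 --
    RT 180: heading 180 -> 0
    BK 9.5: (9.5,0) -> (0,0) [heading=0, draw]
    -- iteration 2/3 --
    RT 180: heading 0 -> 180
    BK 9.5: (0,0) -> (9.5,0) [heading=180, draw]
    -- iteration 3/3 --
    RT 180: heading 180 -> 0
    BK 9.5: (9.5,0) -> (0,0) [heading=0, draw]
  ]
]
Final: pos=(0,0), heading=0, 20 segment(s) drawn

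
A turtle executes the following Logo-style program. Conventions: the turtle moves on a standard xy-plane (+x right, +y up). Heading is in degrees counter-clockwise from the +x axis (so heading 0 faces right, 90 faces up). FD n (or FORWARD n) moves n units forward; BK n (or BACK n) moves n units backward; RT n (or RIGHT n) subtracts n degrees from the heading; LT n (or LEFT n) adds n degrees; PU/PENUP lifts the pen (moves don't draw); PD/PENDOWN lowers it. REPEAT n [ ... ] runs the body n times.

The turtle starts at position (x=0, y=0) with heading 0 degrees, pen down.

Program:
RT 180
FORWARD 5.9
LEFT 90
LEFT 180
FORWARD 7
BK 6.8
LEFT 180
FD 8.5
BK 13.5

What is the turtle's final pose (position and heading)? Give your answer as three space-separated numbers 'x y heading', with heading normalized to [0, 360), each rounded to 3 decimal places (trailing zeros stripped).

Executing turtle program step by step:
Start: pos=(0,0), heading=0, pen down
RT 180: heading 0 -> 180
FD 5.9: (0,0) -> (-5.9,0) [heading=180, draw]
LT 90: heading 180 -> 270
LT 180: heading 270 -> 90
FD 7: (-5.9,0) -> (-5.9,7) [heading=90, draw]
BK 6.8: (-5.9,7) -> (-5.9,0.2) [heading=90, draw]
LT 180: heading 90 -> 270
FD 8.5: (-5.9,0.2) -> (-5.9,-8.3) [heading=270, draw]
BK 13.5: (-5.9,-8.3) -> (-5.9,5.2) [heading=270, draw]
Final: pos=(-5.9,5.2), heading=270, 5 segment(s) drawn

Answer: -5.9 5.2 270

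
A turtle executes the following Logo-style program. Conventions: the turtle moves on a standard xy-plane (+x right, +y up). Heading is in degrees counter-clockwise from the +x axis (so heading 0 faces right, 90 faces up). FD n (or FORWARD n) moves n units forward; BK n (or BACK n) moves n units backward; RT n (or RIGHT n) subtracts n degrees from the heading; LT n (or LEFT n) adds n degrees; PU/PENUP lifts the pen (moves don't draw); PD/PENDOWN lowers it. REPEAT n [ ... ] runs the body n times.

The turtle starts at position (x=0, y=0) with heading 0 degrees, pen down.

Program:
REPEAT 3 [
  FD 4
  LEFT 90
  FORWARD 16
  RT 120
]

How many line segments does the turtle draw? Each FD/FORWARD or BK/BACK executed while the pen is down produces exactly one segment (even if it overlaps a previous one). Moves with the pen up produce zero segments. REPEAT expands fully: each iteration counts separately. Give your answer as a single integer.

Executing turtle program step by step:
Start: pos=(0,0), heading=0, pen down
REPEAT 3 [
  -- iteration 1/3 --
  FD 4: (0,0) -> (4,0) [heading=0, draw]
  LT 90: heading 0 -> 90
  FD 16: (4,0) -> (4,16) [heading=90, draw]
  RT 120: heading 90 -> 330
  -- iteration 2/3 --
  FD 4: (4,16) -> (7.464,14) [heading=330, draw]
  LT 90: heading 330 -> 60
  FD 16: (7.464,14) -> (15.464,27.856) [heading=60, draw]
  RT 120: heading 60 -> 300
  -- iteration 3/3 --
  FD 4: (15.464,27.856) -> (17.464,24.392) [heading=300, draw]
  LT 90: heading 300 -> 30
  FD 16: (17.464,24.392) -> (31.321,32.392) [heading=30, draw]
  RT 120: heading 30 -> 270
]
Final: pos=(31.321,32.392), heading=270, 6 segment(s) drawn
Segments drawn: 6

Answer: 6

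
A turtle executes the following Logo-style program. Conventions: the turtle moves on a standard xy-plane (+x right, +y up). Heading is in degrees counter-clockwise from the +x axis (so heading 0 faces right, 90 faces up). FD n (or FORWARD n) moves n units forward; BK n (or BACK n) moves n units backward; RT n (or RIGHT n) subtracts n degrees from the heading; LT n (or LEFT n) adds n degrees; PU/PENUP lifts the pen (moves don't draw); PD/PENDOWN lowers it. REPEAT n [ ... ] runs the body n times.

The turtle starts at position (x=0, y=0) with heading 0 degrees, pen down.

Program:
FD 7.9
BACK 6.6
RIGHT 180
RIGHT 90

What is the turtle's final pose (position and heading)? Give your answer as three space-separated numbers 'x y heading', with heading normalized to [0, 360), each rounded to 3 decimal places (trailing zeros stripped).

Executing turtle program step by step:
Start: pos=(0,0), heading=0, pen down
FD 7.9: (0,0) -> (7.9,0) [heading=0, draw]
BK 6.6: (7.9,0) -> (1.3,0) [heading=0, draw]
RT 180: heading 0 -> 180
RT 90: heading 180 -> 90
Final: pos=(1.3,0), heading=90, 2 segment(s) drawn

Answer: 1.3 0 90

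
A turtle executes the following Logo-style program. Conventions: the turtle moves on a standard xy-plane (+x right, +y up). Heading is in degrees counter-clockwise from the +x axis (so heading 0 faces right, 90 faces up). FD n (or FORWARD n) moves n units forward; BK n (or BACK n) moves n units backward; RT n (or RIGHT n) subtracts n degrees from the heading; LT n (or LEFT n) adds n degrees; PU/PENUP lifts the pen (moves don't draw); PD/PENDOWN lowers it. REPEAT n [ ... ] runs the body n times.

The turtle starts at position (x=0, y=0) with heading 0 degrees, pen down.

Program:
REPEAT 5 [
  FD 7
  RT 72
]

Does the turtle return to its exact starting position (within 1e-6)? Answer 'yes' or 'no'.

Executing turtle program step by step:
Start: pos=(0,0), heading=0, pen down
REPEAT 5 [
  -- iteration 1/5 --
  FD 7: (0,0) -> (7,0) [heading=0, draw]
  RT 72: heading 0 -> 288
  -- iteration 2/5 --
  FD 7: (7,0) -> (9.163,-6.657) [heading=288, draw]
  RT 72: heading 288 -> 216
  -- iteration 3/5 --
  FD 7: (9.163,-6.657) -> (3.5,-10.772) [heading=216, draw]
  RT 72: heading 216 -> 144
  -- iteration 4/5 --
  FD 7: (3.5,-10.772) -> (-2.163,-6.657) [heading=144, draw]
  RT 72: heading 144 -> 72
  -- iteration 5/5 --
  FD 7: (-2.163,-6.657) -> (0,0) [heading=72, draw]
  RT 72: heading 72 -> 0
]
Final: pos=(0,0), heading=0, 5 segment(s) drawn

Start position: (0, 0)
Final position: (0, 0)
Distance = 0; < 1e-6 -> CLOSED

Answer: yes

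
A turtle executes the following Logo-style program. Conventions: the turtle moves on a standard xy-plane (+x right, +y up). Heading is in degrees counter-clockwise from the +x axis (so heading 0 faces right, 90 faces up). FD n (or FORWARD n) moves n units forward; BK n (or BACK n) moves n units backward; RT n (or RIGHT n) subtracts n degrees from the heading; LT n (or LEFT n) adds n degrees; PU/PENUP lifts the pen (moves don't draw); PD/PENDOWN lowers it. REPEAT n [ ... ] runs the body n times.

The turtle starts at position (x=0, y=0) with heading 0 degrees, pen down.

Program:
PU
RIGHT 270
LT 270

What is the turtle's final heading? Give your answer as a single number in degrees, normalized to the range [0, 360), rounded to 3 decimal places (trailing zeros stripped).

Answer: 0

Derivation:
Executing turtle program step by step:
Start: pos=(0,0), heading=0, pen down
PU: pen up
RT 270: heading 0 -> 90
LT 270: heading 90 -> 0
Final: pos=(0,0), heading=0, 0 segment(s) drawn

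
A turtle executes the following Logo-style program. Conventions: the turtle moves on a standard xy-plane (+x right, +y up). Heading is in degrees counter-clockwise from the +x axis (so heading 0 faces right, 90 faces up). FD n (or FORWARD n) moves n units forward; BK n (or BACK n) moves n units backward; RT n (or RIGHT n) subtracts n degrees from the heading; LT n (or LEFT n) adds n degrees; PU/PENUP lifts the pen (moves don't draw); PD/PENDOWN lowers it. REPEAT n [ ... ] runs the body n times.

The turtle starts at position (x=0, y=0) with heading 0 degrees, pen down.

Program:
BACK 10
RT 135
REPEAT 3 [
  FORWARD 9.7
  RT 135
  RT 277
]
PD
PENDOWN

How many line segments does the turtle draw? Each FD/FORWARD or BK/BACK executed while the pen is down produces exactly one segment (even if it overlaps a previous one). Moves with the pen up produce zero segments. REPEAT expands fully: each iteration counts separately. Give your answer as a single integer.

Executing turtle program step by step:
Start: pos=(0,0), heading=0, pen down
BK 10: (0,0) -> (-10,0) [heading=0, draw]
RT 135: heading 0 -> 225
REPEAT 3 [
  -- iteration 1/3 --
  FD 9.7: (-10,0) -> (-16.859,-6.859) [heading=225, draw]
  RT 135: heading 225 -> 90
  RT 277: heading 90 -> 173
  -- iteration 2/3 --
  FD 9.7: (-16.859,-6.859) -> (-26.487,-5.677) [heading=173, draw]
  RT 135: heading 173 -> 38
  RT 277: heading 38 -> 121
  -- iteration 3/3 --
  FD 9.7: (-26.487,-5.677) -> (-31.483,2.638) [heading=121, draw]
  RT 135: heading 121 -> 346
  RT 277: heading 346 -> 69
]
PD: pen down
PD: pen down
Final: pos=(-31.483,2.638), heading=69, 4 segment(s) drawn
Segments drawn: 4

Answer: 4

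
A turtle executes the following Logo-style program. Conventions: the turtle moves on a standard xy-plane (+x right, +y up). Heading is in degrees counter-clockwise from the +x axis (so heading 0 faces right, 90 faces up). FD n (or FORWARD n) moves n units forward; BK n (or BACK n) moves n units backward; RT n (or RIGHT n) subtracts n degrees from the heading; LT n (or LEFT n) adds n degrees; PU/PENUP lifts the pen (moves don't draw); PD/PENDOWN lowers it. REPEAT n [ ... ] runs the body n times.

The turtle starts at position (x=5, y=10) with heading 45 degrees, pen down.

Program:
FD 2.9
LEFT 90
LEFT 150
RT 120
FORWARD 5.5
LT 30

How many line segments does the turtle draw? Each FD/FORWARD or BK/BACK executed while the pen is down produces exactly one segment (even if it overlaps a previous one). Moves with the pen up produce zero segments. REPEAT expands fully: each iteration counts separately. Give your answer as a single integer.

Answer: 2

Derivation:
Executing turtle program step by step:
Start: pos=(5,10), heading=45, pen down
FD 2.9: (5,10) -> (7.051,12.051) [heading=45, draw]
LT 90: heading 45 -> 135
LT 150: heading 135 -> 285
RT 120: heading 285 -> 165
FD 5.5: (7.051,12.051) -> (1.738,13.474) [heading=165, draw]
LT 30: heading 165 -> 195
Final: pos=(1.738,13.474), heading=195, 2 segment(s) drawn
Segments drawn: 2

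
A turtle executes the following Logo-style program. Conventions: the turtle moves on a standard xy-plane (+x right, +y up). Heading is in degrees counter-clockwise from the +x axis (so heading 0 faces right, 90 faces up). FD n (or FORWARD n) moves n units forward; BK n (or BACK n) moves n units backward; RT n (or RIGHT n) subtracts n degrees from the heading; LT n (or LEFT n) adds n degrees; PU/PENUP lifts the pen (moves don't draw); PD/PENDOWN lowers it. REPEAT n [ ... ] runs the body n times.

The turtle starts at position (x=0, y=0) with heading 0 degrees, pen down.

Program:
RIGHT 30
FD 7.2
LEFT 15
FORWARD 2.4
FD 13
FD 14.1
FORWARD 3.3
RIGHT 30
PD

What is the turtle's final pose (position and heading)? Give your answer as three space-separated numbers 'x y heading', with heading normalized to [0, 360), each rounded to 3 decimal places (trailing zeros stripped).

Executing turtle program step by step:
Start: pos=(0,0), heading=0, pen down
RT 30: heading 0 -> 330
FD 7.2: (0,0) -> (6.235,-3.6) [heading=330, draw]
LT 15: heading 330 -> 345
FD 2.4: (6.235,-3.6) -> (8.554,-4.221) [heading=345, draw]
FD 13: (8.554,-4.221) -> (21.111,-7.586) [heading=345, draw]
FD 14.1: (21.111,-7.586) -> (34.73,-11.235) [heading=345, draw]
FD 3.3: (34.73,-11.235) -> (37.918,-12.089) [heading=345, draw]
RT 30: heading 345 -> 315
PD: pen down
Final: pos=(37.918,-12.089), heading=315, 5 segment(s) drawn

Answer: 37.918 -12.089 315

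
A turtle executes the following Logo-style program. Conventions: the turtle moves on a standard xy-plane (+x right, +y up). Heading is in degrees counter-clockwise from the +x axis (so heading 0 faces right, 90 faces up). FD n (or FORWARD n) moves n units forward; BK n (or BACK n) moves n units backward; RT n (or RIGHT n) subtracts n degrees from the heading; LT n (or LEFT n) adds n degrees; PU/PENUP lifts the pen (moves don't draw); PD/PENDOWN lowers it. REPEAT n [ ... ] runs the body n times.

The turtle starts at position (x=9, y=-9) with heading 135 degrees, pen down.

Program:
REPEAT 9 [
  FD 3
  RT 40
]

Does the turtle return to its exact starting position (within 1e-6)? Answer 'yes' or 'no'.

Answer: yes

Derivation:
Executing turtle program step by step:
Start: pos=(9,-9), heading=135, pen down
REPEAT 9 [
  -- iteration 1/9 --
  FD 3: (9,-9) -> (6.879,-6.879) [heading=135, draw]
  RT 40: heading 135 -> 95
  -- iteration 2/9 --
  FD 3: (6.879,-6.879) -> (6.617,-3.89) [heading=95, draw]
  RT 40: heading 95 -> 55
  -- iteration 3/9 --
  FD 3: (6.617,-3.89) -> (8.338,-1.433) [heading=55, draw]
  RT 40: heading 55 -> 15
  -- iteration 4/9 --
  FD 3: (8.338,-1.433) -> (11.236,-0.656) [heading=15, draw]
  RT 40: heading 15 -> 335
  -- iteration 5/9 --
  FD 3: (11.236,-0.656) -> (13.955,-1.924) [heading=335, draw]
  RT 40: heading 335 -> 295
  -- iteration 6/9 --
  FD 3: (13.955,-1.924) -> (15.222,-4.643) [heading=295, draw]
  RT 40: heading 295 -> 255
  -- iteration 7/9 --
  FD 3: (15.222,-4.643) -> (14.446,-7.541) [heading=255, draw]
  RT 40: heading 255 -> 215
  -- iteration 8/9 --
  FD 3: (14.446,-7.541) -> (11.989,-9.261) [heading=215, draw]
  RT 40: heading 215 -> 175
  -- iteration 9/9 --
  FD 3: (11.989,-9.261) -> (9,-9) [heading=175, draw]
  RT 40: heading 175 -> 135
]
Final: pos=(9,-9), heading=135, 9 segment(s) drawn

Start position: (9, -9)
Final position: (9, -9)
Distance = 0; < 1e-6 -> CLOSED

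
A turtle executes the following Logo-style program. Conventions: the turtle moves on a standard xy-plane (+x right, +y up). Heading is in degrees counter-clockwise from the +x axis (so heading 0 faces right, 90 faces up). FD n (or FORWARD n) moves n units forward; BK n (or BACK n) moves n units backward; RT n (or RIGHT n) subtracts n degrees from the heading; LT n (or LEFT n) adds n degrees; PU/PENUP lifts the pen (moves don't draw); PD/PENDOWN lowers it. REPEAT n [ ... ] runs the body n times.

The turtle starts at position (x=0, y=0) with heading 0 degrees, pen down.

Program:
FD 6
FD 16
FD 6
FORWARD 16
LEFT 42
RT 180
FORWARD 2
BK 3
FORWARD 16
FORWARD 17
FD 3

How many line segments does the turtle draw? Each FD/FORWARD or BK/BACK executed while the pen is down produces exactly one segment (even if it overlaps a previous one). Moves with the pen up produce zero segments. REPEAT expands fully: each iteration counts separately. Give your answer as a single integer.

Answer: 9

Derivation:
Executing turtle program step by step:
Start: pos=(0,0), heading=0, pen down
FD 6: (0,0) -> (6,0) [heading=0, draw]
FD 16: (6,0) -> (22,0) [heading=0, draw]
FD 6: (22,0) -> (28,0) [heading=0, draw]
FD 16: (28,0) -> (44,0) [heading=0, draw]
LT 42: heading 0 -> 42
RT 180: heading 42 -> 222
FD 2: (44,0) -> (42.514,-1.338) [heading=222, draw]
BK 3: (42.514,-1.338) -> (44.743,0.669) [heading=222, draw]
FD 16: (44.743,0.669) -> (32.853,-10.037) [heading=222, draw]
FD 17: (32.853,-10.037) -> (20.219,-21.412) [heading=222, draw]
FD 3: (20.219,-21.412) -> (17.99,-23.42) [heading=222, draw]
Final: pos=(17.99,-23.42), heading=222, 9 segment(s) drawn
Segments drawn: 9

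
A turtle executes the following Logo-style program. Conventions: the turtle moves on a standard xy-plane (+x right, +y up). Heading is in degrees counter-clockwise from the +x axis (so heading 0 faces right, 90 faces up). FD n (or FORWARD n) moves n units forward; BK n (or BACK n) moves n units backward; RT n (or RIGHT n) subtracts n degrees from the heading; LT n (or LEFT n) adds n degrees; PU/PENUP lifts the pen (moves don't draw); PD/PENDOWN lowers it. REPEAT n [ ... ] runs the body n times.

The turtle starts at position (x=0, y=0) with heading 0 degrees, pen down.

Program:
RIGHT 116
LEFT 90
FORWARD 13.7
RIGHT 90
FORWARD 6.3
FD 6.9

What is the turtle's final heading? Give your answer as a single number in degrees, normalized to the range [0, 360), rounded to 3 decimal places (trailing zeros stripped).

Executing turtle program step by step:
Start: pos=(0,0), heading=0, pen down
RT 116: heading 0 -> 244
LT 90: heading 244 -> 334
FD 13.7: (0,0) -> (12.313,-6.006) [heading=334, draw]
RT 90: heading 334 -> 244
FD 6.3: (12.313,-6.006) -> (9.552,-11.668) [heading=244, draw]
FD 6.9: (9.552,-11.668) -> (6.527,-17.87) [heading=244, draw]
Final: pos=(6.527,-17.87), heading=244, 3 segment(s) drawn

Answer: 244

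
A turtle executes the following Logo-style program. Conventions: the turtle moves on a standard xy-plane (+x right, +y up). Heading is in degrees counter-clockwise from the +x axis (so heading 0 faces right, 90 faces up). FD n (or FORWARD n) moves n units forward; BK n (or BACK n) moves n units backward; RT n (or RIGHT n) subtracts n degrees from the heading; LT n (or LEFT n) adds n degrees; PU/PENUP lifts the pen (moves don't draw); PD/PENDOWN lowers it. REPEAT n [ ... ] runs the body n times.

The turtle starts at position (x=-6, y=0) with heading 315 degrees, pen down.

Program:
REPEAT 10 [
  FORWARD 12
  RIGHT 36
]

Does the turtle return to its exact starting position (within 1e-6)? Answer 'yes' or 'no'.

Executing turtle program step by step:
Start: pos=(-6,0), heading=315, pen down
REPEAT 10 [
  -- iteration 1/10 --
  FD 12: (-6,0) -> (2.485,-8.485) [heading=315, draw]
  RT 36: heading 315 -> 279
  -- iteration 2/10 --
  FD 12: (2.485,-8.485) -> (4.362,-20.338) [heading=279, draw]
  RT 36: heading 279 -> 243
  -- iteration 3/10 --
  FD 12: (4.362,-20.338) -> (-1.085,-31.03) [heading=243, draw]
  RT 36: heading 243 -> 207
  -- iteration 4/10 --
  FD 12: (-1.085,-31.03) -> (-11.777,-36.478) [heading=207, draw]
  RT 36: heading 207 -> 171
  -- iteration 5/10 --
  FD 12: (-11.777,-36.478) -> (-23.63,-34.6) [heading=171, draw]
  RT 36: heading 171 -> 135
  -- iteration 6/10 --
  FD 12: (-23.63,-34.6) -> (-32.115,-26.115) [heading=135, draw]
  RT 36: heading 135 -> 99
  -- iteration 7/10 --
  FD 12: (-32.115,-26.115) -> (-33.992,-14.263) [heading=99, draw]
  RT 36: heading 99 -> 63
  -- iteration 8/10 --
  FD 12: (-33.992,-14.263) -> (-28.544,-3.571) [heading=63, draw]
  RT 36: heading 63 -> 27
  -- iteration 9/10 --
  FD 12: (-28.544,-3.571) -> (-17.852,1.877) [heading=27, draw]
  RT 36: heading 27 -> 351
  -- iteration 10/10 --
  FD 12: (-17.852,1.877) -> (-6,0) [heading=351, draw]
  RT 36: heading 351 -> 315
]
Final: pos=(-6,0), heading=315, 10 segment(s) drawn

Start position: (-6, 0)
Final position: (-6, 0)
Distance = 0; < 1e-6 -> CLOSED

Answer: yes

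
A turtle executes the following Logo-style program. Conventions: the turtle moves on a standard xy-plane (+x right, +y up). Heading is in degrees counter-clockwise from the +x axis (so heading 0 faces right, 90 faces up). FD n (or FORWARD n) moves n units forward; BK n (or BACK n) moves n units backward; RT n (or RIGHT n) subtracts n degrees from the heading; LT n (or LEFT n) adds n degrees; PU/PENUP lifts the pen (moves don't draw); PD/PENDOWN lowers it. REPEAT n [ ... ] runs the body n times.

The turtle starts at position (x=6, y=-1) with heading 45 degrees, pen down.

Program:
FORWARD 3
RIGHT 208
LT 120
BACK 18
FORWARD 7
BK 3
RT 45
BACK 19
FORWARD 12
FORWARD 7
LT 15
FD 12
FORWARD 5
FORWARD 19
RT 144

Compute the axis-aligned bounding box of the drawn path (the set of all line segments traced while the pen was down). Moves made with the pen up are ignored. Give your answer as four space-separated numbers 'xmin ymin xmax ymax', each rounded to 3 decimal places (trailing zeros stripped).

Executing turtle program step by step:
Start: pos=(6,-1), heading=45, pen down
FD 3: (6,-1) -> (8.121,1.121) [heading=45, draw]
RT 208: heading 45 -> 197
LT 120: heading 197 -> 317
BK 18: (8.121,1.121) -> (-5.043,13.397) [heading=317, draw]
FD 7: (-5.043,13.397) -> (0.076,8.623) [heading=317, draw]
BK 3: (0.076,8.623) -> (-2.118,10.669) [heading=317, draw]
RT 45: heading 317 -> 272
BK 19: (-2.118,10.669) -> (-2.781,29.658) [heading=272, draw]
FD 12: (-2.781,29.658) -> (-2.362,17.665) [heading=272, draw]
FD 7: (-2.362,17.665) -> (-2.118,10.669) [heading=272, draw]
LT 15: heading 272 -> 287
FD 12: (-2.118,10.669) -> (1.391,-0.806) [heading=287, draw]
FD 5: (1.391,-0.806) -> (2.853,-5.588) [heading=287, draw]
FD 19: (2.853,-5.588) -> (8.408,-23.758) [heading=287, draw]
RT 144: heading 287 -> 143
Final: pos=(8.408,-23.758), heading=143, 10 segment(s) drawn

Segment endpoints: x in {-5.043, -2.781, -2.362, -2.118, 0.076, 1.391, 2.853, 6, 8.121, 8.408}, y in {-23.758, -5.588, -1, -0.806, 1.121, 8.623, 10.669, 13.397, 17.665, 29.658}
xmin=-5.043, ymin=-23.758, xmax=8.408, ymax=29.658

Answer: -5.043 -23.758 8.408 29.658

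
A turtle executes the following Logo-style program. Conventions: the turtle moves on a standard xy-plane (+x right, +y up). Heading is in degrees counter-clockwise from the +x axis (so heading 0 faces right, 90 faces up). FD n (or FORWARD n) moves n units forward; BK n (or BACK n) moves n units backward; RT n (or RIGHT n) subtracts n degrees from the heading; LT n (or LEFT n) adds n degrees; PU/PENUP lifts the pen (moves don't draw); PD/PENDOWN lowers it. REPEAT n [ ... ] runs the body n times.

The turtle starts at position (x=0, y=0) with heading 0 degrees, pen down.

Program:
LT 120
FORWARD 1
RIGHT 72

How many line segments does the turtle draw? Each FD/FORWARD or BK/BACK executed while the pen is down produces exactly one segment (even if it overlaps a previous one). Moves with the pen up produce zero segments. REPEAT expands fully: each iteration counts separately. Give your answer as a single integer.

Answer: 1

Derivation:
Executing turtle program step by step:
Start: pos=(0,0), heading=0, pen down
LT 120: heading 0 -> 120
FD 1: (0,0) -> (-0.5,0.866) [heading=120, draw]
RT 72: heading 120 -> 48
Final: pos=(-0.5,0.866), heading=48, 1 segment(s) drawn
Segments drawn: 1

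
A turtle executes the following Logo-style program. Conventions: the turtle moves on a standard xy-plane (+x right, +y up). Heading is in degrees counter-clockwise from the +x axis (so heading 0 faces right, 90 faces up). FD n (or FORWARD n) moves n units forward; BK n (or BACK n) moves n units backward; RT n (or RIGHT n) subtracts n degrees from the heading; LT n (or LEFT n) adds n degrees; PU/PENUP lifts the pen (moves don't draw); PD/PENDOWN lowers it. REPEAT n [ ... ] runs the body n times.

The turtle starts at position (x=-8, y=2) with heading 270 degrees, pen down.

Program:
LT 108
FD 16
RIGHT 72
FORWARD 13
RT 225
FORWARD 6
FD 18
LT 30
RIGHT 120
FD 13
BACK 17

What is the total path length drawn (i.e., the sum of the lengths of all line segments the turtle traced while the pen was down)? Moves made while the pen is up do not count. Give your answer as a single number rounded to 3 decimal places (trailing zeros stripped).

Executing turtle program step by step:
Start: pos=(-8,2), heading=270, pen down
LT 108: heading 270 -> 18
FD 16: (-8,2) -> (7.217,6.944) [heading=18, draw]
RT 72: heading 18 -> 306
FD 13: (7.217,6.944) -> (14.858,-3.573) [heading=306, draw]
RT 225: heading 306 -> 81
FD 6: (14.858,-3.573) -> (15.797,2.353) [heading=81, draw]
FD 18: (15.797,2.353) -> (18.613,20.132) [heading=81, draw]
LT 30: heading 81 -> 111
RT 120: heading 111 -> 351
FD 13: (18.613,20.132) -> (31.452,18.098) [heading=351, draw]
BK 17: (31.452,18.098) -> (14.662,20.757) [heading=351, draw]
Final: pos=(14.662,20.757), heading=351, 6 segment(s) drawn

Segment lengths:
  seg 1: (-8,2) -> (7.217,6.944), length = 16
  seg 2: (7.217,6.944) -> (14.858,-3.573), length = 13
  seg 3: (14.858,-3.573) -> (15.797,2.353), length = 6
  seg 4: (15.797,2.353) -> (18.613,20.132), length = 18
  seg 5: (18.613,20.132) -> (31.452,18.098), length = 13
  seg 6: (31.452,18.098) -> (14.662,20.757), length = 17
Total = 83

Answer: 83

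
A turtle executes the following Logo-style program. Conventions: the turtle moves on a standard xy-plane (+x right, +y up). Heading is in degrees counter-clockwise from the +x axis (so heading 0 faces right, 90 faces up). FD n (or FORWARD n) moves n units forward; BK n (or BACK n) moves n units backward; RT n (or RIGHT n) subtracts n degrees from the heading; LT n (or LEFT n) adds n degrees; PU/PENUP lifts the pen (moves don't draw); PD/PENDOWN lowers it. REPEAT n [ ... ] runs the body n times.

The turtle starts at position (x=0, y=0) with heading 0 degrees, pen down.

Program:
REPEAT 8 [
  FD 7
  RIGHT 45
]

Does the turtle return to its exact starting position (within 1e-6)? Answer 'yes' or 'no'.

Executing turtle program step by step:
Start: pos=(0,0), heading=0, pen down
REPEAT 8 [
  -- iteration 1/8 --
  FD 7: (0,0) -> (7,0) [heading=0, draw]
  RT 45: heading 0 -> 315
  -- iteration 2/8 --
  FD 7: (7,0) -> (11.95,-4.95) [heading=315, draw]
  RT 45: heading 315 -> 270
  -- iteration 3/8 --
  FD 7: (11.95,-4.95) -> (11.95,-11.95) [heading=270, draw]
  RT 45: heading 270 -> 225
  -- iteration 4/8 --
  FD 7: (11.95,-11.95) -> (7,-16.899) [heading=225, draw]
  RT 45: heading 225 -> 180
  -- iteration 5/8 --
  FD 7: (7,-16.899) -> (0,-16.899) [heading=180, draw]
  RT 45: heading 180 -> 135
  -- iteration 6/8 --
  FD 7: (0,-16.899) -> (-4.95,-11.95) [heading=135, draw]
  RT 45: heading 135 -> 90
  -- iteration 7/8 --
  FD 7: (-4.95,-11.95) -> (-4.95,-4.95) [heading=90, draw]
  RT 45: heading 90 -> 45
  -- iteration 8/8 --
  FD 7: (-4.95,-4.95) -> (0,0) [heading=45, draw]
  RT 45: heading 45 -> 0
]
Final: pos=(0,0), heading=0, 8 segment(s) drawn

Start position: (0, 0)
Final position: (0, 0)
Distance = 0; < 1e-6 -> CLOSED

Answer: yes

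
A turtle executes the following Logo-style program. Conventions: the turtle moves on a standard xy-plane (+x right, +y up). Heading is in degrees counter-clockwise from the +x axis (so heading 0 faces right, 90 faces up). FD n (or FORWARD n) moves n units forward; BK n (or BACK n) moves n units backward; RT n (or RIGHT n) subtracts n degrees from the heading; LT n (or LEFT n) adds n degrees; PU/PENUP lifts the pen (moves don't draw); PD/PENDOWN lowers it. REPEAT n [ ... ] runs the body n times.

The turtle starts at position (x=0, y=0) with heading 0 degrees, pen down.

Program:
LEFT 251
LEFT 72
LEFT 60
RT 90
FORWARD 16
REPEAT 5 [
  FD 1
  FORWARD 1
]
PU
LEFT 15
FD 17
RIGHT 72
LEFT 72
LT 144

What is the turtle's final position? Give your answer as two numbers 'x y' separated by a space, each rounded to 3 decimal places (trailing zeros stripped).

Executing turtle program step by step:
Start: pos=(0,0), heading=0, pen down
LT 251: heading 0 -> 251
LT 72: heading 251 -> 323
LT 60: heading 323 -> 23
RT 90: heading 23 -> 293
FD 16: (0,0) -> (6.252,-14.728) [heading=293, draw]
REPEAT 5 [
  -- iteration 1/5 --
  FD 1: (6.252,-14.728) -> (6.642,-15.649) [heading=293, draw]
  FD 1: (6.642,-15.649) -> (7.033,-16.569) [heading=293, draw]
  -- iteration 2/5 --
  FD 1: (7.033,-16.569) -> (7.424,-17.49) [heading=293, draw]
  FD 1: (7.424,-17.49) -> (7.815,-18.41) [heading=293, draw]
  -- iteration 3/5 --
  FD 1: (7.815,-18.41) -> (8.205,-19.331) [heading=293, draw]
  FD 1: (8.205,-19.331) -> (8.596,-20.251) [heading=293, draw]
  -- iteration 4/5 --
  FD 1: (8.596,-20.251) -> (8.987,-21.172) [heading=293, draw]
  FD 1: (8.987,-21.172) -> (9.378,-22.092) [heading=293, draw]
  -- iteration 5/5 --
  FD 1: (9.378,-22.092) -> (9.768,-23.013) [heading=293, draw]
  FD 1: (9.768,-23.013) -> (10.159,-23.933) [heading=293, draw]
]
PU: pen up
LT 15: heading 293 -> 308
FD 17: (10.159,-23.933) -> (20.625,-37.329) [heading=308, move]
RT 72: heading 308 -> 236
LT 72: heading 236 -> 308
LT 144: heading 308 -> 92
Final: pos=(20.625,-37.329), heading=92, 11 segment(s) drawn

Answer: 20.625 -37.329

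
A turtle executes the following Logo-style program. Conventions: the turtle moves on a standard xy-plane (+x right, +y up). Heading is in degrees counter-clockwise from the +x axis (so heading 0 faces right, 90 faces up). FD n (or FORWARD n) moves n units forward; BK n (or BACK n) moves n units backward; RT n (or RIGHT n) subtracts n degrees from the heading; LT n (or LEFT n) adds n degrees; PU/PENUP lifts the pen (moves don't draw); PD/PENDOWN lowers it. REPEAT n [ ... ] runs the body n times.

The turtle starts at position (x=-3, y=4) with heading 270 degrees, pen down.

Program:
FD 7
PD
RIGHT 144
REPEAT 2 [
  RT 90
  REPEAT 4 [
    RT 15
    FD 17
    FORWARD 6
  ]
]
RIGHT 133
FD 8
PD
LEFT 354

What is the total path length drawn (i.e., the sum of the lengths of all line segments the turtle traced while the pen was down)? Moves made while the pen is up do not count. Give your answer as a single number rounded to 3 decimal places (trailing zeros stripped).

Executing turtle program step by step:
Start: pos=(-3,4), heading=270, pen down
FD 7: (-3,4) -> (-3,-3) [heading=270, draw]
PD: pen down
RT 144: heading 270 -> 126
REPEAT 2 [
  -- iteration 1/2 --
  RT 90: heading 126 -> 36
  REPEAT 4 [
    -- iteration 1/4 --
    RT 15: heading 36 -> 21
    FD 17: (-3,-3) -> (12.871,3.092) [heading=21, draw]
    FD 6: (12.871,3.092) -> (18.472,5.242) [heading=21, draw]
    -- iteration 2/4 --
    RT 15: heading 21 -> 6
    FD 17: (18.472,5.242) -> (35.379,7.019) [heading=6, draw]
    FD 6: (35.379,7.019) -> (41.346,7.647) [heading=6, draw]
    -- iteration 3/4 --
    RT 15: heading 6 -> 351
    FD 17: (41.346,7.647) -> (58.137,4.987) [heading=351, draw]
    FD 6: (58.137,4.987) -> (64.063,4.049) [heading=351, draw]
    -- iteration 4/4 --
    RT 15: heading 351 -> 336
    FD 17: (64.063,4.049) -> (79.593,-2.866) [heading=336, draw]
    FD 6: (79.593,-2.866) -> (85.075,-5.306) [heading=336, draw]
  ]
  -- iteration 2/2 --
  RT 90: heading 336 -> 246
  REPEAT 4 [
    -- iteration 1/4 --
    RT 15: heading 246 -> 231
    FD 17: (85.075,-5.306) -> (74.376,-18.518) [heading=231, draw]
    FD 6: (74.376,-18.518) -> (70.6,-23.181) [heading=231, draw]
    -- iteration 2/4 --
    RT 15: heading 231 -> 216
    FD 17: (70.6,-23.181) -> (56.847,-33.173) [heading=216, draw]
    FD 6: (56.847,-33.173) -> (51.993,-36.7) [heading=216, draw]
    -- iteration 3/4 --
    RT 15: heading 216 -> 201
    FD 17: (51.993,-36.7) -> (36.122,-42.792) [heading=201, draw]
    FD 6: (36.122,-42.792) -> (30.521,-44.942) [heading=201, draw]
    -- iteration 4/4 --
    RT 15: heading 201 -> 186
    FD 17: (30.521,-44.942) -> (13.614,-46.719) [heading=186, draw]
    FD 6: (13.614,-46.719) -> (7.647,-47.346) [heading=186, draw]
  ]
]
RT 133: heading 186 -> 53
FD 8: (7.647,-47.346) -> (12.461,-40.957) [heading=53, draw]
PD: pen down
LT 354: heading 53 -> 47
Final: pos=(12.461,-40.957), heading=47, 18 segment(s) drawn

Segment lengths:
  seg 1: (-3,4) -> (-3,-3), length = 7
  seg 2: (-3,-3) -> (12.871,3.092), length = 17
  seg 3: (12.871,3.092) -> (18.472,5.242), length = 6
  seg 4: (18.472,5.242) -> (35.379,7.019), length = 17
  seg 5: (35.379,7.019) -> (41.346,7.647), length = 6
  seg 6: (41.346,7.647) -> (58.137,4.987), length = 17
  seg 7: (58.137,4.987) -> (64.063,4.049), length = 6
  seg 8: (64.063,4.049) -> (79.593,-2.866), length = 17
  seg 9: (79.593,-2.866) -> (85.075,-5.306), length = 6
  seg 10: (85.075,-5.306) -> (74.376,-18.518), length = 17
  seg 11: (74.376,-18.518) -> (70.6,-23.181), length = 6
  seg 12: (70.6,-23.181) -> (56.847,-33.173), length = 17
  seg 13: (56.847,-33.173) -> (51.993,-36.7), length = 6
  seg 14: (51.993,-36.7) -> (36.122,-42.792), length = 17
  seg 15: (36.122,-42.792) -> (30.521,-44.942), length = 6
  seg 16: (30.521,-44.942) -> (13.614,-46.719), length = 17
  seg 17: (13.614,-46.719) -> (7.647,-47.346), length = 6
  seg 18: (7.647,-47.346) -> (12.461,-40.957), length = 8
Total = 199

Answer: 199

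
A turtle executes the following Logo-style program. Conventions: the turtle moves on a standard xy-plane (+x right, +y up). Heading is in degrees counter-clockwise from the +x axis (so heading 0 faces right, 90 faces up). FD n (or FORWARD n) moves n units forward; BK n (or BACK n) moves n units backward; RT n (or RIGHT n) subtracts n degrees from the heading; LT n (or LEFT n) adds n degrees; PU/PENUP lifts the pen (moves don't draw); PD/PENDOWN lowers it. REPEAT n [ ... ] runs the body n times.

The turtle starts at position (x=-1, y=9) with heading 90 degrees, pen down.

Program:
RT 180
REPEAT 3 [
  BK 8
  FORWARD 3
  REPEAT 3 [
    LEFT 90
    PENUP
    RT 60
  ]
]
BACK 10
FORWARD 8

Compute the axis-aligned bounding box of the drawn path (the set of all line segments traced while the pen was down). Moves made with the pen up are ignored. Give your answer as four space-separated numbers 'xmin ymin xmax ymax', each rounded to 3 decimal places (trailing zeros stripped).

Answer: -1 9 -1 17

Derivation:
Executing turtle program step by step:
Start: pos=(-1,9), heading=90, pen down
RT 180: heading 90 -> 270
REPEAT 3 [
  -- iteration 1/3 --
  BK 8: (-1,9) -> (-1,17) [heading=270, draw]
  FD 3: (-1,17) -> (-1,14) [heading=270, draw]
  REPEAT 3 [
    -- iteration 1/3 --
    LT 90: heading 270 -> 0
    PU: pen up
    RT 60: heading 0 -> 300
    -- iteration 2/3 --
    LT 90: heading 300 -> 30
    PU: pen up
    RT 60: heading 30 -> 330
    -- iteration 3/3 --
    LT 90: heading 330 -> 60
    PU: pen up
    RT 60: heading 60 -> 0
  ]
  -- iteration 2/3 --
  BK 8: (-1,14) -> (-9,14) [heading=0, move]
  FD 3: (-9,14) -> (-6,14) [heading=0, move]
  REPEAT 3 [
    -- iteration 1/3 --
    LT 90: heading 0 -> 90
    PU: pen up
    RT 60: heading 90 -> 30
    -- iteration 2/3 --
    LT 90: heading 30 -> 120
    PU: pen up
    RT 60: heading 120 -> 60
    -- iteration 3/3 --
    LT 90: heading 60 -> 150
    PU: pen up
    RT 60: heading 150 -> 90
  ]
  -- iteration 3/3 --
  BK 8: (-6,14) -> (-6,6) [heading=90, move]
  FD 3: (-6,6) -> (-6,9) [heading=90, move]
  REPEAT 3 [
    -- iteration 1/3 --
    LT 90: heading 90 -> 180
    PU: pen up
    RT 60: heading 180 -> 120
    -- iteration 2/3 --
    LT 90: heading 120 -> 210
    PU: pen up
    RT 60: heading 210 -> 150
    -- iteration 3/3 --
    LT 90: heading 150 -> 240
    PU: pen up
    RT 60: heading 240 -> 180
  ]
]
BK 10: (-6,9) -> (4,9) [heading=180, move]
FD 8: (4,9) -> (-4,9) [heading=180, move]
Final: pos=(-4,9), heading=180, 2 segment(s) drawn

Segment endpoints: x in {-1, -1, -1}, y in {9, 14, 17}
xmin=-1, ymin=9, xmax=-1, ymax=17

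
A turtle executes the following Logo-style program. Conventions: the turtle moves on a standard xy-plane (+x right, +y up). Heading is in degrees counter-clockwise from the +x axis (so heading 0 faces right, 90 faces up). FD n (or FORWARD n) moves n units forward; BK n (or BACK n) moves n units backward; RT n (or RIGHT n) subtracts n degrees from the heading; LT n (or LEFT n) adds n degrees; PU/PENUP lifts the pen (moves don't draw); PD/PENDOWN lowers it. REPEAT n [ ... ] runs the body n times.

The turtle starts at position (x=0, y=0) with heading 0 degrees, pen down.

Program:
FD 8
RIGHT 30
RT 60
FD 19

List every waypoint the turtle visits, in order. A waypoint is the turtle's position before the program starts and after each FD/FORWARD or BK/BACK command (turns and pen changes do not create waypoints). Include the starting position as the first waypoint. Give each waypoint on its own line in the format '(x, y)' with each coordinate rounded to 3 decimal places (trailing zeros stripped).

Answer: (0, 0)
(8, 0)
(8, -19)

Derivation:
Executing turtle program step by step:
Start: pos=(0,0), heading=0, pen down
FD 8: (0,0) -> (8,0) [heading=0, draw]
RT 30: heading 0 -> 330
RT 60: heading 330 -> 270
FD 19: (8,0) -> (8,-19) [heading=270, draw]
Final: pos=(8,-19), heading=270, 2 segment(s) drawn
Waypoints (3 total):
(0, 0)
(8, 0)
(8, -19)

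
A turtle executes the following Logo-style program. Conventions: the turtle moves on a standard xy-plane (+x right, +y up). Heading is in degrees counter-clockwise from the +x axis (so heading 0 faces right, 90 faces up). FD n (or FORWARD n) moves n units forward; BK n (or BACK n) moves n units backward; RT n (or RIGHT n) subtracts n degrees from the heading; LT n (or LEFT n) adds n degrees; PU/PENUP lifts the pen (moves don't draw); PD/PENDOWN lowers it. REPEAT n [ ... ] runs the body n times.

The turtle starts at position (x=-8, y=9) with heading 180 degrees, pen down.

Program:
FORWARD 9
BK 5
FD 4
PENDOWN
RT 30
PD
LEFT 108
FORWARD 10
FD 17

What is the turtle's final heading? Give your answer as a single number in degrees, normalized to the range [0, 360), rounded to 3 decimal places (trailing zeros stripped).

Executing turtle program step by step:
Start: pos=(-8,9), heading=180, pen down
FD 9: (-8,9) -> (-17,9) [heading=180, draw]
BK 5: (-17,9) -> (-12,9) [heading=180, draw]
FD 4: (-12,9) -> (-16,9) [heading=180, draw]
PD: pen down
RT 30: heading 180 -> 150
PD: pen down
LT 108: heading 150 -> 258
FD 10: (-16,9) -> (-18.079,-0.781) [heading=258, draw]
FD 17: (-18.079,-0.781) -> (-21.614,-17.41) [heading=258, draw]
Final: pos=(-21.614,-17.41), heading=258, 5 segment(s) drawn

Answer: 258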